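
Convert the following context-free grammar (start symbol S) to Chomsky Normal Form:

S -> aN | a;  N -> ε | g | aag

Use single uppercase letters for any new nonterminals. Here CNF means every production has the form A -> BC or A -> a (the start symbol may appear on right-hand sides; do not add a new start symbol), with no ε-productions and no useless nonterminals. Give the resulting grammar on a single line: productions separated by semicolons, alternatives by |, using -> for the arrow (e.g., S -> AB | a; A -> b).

S -> a | AN; A -> a; B -> g; C -> AB; N -> g | AC

Nullable: {N}; after ε-elimination: S -> a | aN; N -> g | aag.
No unit productions to eliminate.
TERM: introduce A -> a, B -> g and substitute in every rule of length ≥2.
BIN: N -> AAB becomes N -> AC, C -> AB.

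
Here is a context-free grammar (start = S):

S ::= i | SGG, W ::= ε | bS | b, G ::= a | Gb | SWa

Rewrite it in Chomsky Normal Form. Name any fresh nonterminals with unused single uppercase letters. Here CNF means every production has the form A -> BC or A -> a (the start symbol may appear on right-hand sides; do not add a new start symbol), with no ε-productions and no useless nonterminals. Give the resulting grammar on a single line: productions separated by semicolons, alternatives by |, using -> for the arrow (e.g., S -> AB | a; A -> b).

S -> i | SD; A -> b; B -> a; C -> WB; D -> GG; G -> a | GA | SB | SC; W -> b | AS

Nullable: {W}; after ε-elimination: S -> i | SGG; G -> a | Gb | Sa | SWa; W -> b | bS.
No unit productions to eliminate.
TERM: introduce B -> a, A -> b and substitute in every rule of length ≥2.
BIN: G -> SWB becomes G -> SC, C -> WB; S -> SGG becomes S -> SD, D -> GG.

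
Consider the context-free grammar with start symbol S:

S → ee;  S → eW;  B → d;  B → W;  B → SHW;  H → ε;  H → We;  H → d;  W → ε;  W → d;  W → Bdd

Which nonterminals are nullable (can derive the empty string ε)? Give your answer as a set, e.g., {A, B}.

{B, H, W}

Directly nullable (have an ε-rule): {H, W}.
B is nullable via B -> W (every symbol on the right is already known nullable).
Not nullable: S — each has a terminal in every rule's right-hand side or depends on a non-nullable symbol.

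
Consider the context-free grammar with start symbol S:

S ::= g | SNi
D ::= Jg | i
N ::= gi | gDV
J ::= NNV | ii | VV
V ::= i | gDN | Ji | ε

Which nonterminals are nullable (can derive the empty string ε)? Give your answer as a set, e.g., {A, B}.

Directly nullable (have an ε-rule): {V}.
J is nullable via J -> VV (every symbol on the right is already known nullable).
Not nullable: D, N, S — each has a terminal in every rule's right-hand side or depends on a non-nullable symbol.

{J, V}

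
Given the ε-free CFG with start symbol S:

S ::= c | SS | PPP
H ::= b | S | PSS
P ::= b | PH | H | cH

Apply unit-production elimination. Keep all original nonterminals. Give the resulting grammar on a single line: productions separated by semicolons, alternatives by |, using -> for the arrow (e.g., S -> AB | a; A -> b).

S -> c | SS | PPP; H -> b | c | SS | PPP | PSS; P -> b | c | PH | SS | cH | PPP | PSS

Unit productions: H->S, P->H.
Unit pairs (A ⇒* B via units): (H,S), (P,H), (P,S).
S: inherits non-unit rules of {S} → PPP | SS | c.
H: inherits non-unit rules of {H, S} → PPP | PSS | SS | b | c.
P: inherits non-unit rules of {H, P, S} → PH | PPP | PSS | SS | b | c | cH.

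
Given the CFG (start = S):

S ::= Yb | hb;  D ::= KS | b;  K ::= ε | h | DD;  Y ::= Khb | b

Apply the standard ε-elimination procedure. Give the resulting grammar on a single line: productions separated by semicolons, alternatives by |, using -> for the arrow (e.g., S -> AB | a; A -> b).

Nullable set: {K}.
D -> KS: K nullable, giving KS | S.
Drop K -> ε.
Y -> Khb: K nullable, giving Khb | hb.
Unchanged (no nullable symbols): S -> Yb; S -> hb; D -> b; K -> DD; K -> h; Y -> b.

S -> Yb | hb; D -> S | b | KS; K -> h | DD; Y -> b | hb | Khb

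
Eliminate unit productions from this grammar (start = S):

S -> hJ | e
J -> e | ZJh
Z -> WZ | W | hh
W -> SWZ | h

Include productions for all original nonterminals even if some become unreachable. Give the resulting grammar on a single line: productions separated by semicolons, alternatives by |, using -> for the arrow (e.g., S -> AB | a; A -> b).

S -> e | hJ; J -> e | ZJh; W -> h | SWZ; Z -> h | WZ | hh | SWZ

Unit productions: Z->W.
Unit pairs (A ⇒* B via units): (Z,W).
S: inherits non-unit rules of {S} → e | hJ.
J: inherits non-unit rules of {J} → ZJh | e.
W: inherits non-unit rules of {W} → SWZ | h.
Z: inherits non-unit rules of {W, Z} → SWZ | WZ | h | hh.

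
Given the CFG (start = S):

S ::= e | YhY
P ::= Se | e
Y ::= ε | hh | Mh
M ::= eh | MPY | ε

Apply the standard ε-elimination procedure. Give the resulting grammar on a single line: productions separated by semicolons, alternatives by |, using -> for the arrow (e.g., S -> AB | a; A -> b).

S -> e | h | Yh | hY | YhY; M -> P | MP | PY | eh | MPY; P -> e | Se; Y -> h | Mh | hh

Nullable set: {M, Y}.
S -> YhY: Y, Y nullable, giving Yh | YhY | h | hY.
Drop M -> ε.
M -> MPY: M, Y nullable, giving MP | MPY | P | PY.
Drop Y -> ε.
Y -> Mh: M nullable, giving Mh | h.
Unchanged (no nullable symbols): S -> e; M -> eh; P -> Se; P -> e; Y -> hh.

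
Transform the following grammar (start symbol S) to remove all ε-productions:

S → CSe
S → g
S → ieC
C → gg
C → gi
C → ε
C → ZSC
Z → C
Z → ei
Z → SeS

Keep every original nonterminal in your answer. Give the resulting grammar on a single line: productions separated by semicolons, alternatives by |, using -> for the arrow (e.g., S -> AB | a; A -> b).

Nullable set: {C, Z}.
S -> CSe: C nullable, giving CSe | Se.
S -> ieC: C nullable, giving ie | ieC.
Drop C -> ε.
C -> ZSC: Z, C nullable, giving S | SC | ZS | ZSC.
Z -> C: C nullable, giving C.
Unchanged (no nullable symbols): S -> g; C -> gg; C -> gi; Z -> SeS; Z -> ei.

S -> g | Se | ie | CSe | ieC; C -> S | SC | ZS | gg | gi | ZSC; Z -> C | ei | SeS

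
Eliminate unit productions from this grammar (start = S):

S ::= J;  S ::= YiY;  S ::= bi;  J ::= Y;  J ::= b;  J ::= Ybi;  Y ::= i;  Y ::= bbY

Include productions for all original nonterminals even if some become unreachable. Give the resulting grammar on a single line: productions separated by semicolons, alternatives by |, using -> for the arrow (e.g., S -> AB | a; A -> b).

S -> b | i | bi | Ybi | YiY | bbY; J -> b | i | Ybi | bbY; Y -> i | bbY

Unit productions: J->Y, S->J.
Unit pairs (A ⇒* B via units): (J,Y), (S,J), (S,Y).
S: inherits non-unit rules of {J, S, Y} → Ybi | YiY | b | bbY | bi | i.
J: inherits non-unit rules of {J, Y} → Ybi | b | bbY | i.
Y: inherits non-unit rules of {Y} → bbY | i.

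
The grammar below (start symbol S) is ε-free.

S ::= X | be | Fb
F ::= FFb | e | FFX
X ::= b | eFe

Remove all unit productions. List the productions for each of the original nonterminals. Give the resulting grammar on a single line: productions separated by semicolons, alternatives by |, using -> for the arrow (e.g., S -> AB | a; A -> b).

Unit productions: S->X.
Unit pairs (A ⇒* B via units): (S,X).
S: inherits non-unit rules of {S, X} → Fb | b | be | eFe.
F: inherits non-unit rules of {F} → FFX | FFb | e.
X: inherits non-unit rules of {X} → b | eFe.

S -> b | Fb | be | eFe; F -> e | FFX | FFb; X -> b | eFe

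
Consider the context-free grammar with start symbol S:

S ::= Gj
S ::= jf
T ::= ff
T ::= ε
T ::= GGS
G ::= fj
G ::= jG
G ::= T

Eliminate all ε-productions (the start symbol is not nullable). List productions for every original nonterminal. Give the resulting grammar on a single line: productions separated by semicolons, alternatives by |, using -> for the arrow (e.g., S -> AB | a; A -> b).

S -> j | Gj | jf; G -> T | j | fj | jG; T -> S | GS | ff | GGS

Nullable set: {G, T}.
S -> Gj: G nullable, giving Gj | j.
G -> T: T nullable, giving T.
G -> jG: G nullable, giving j | jG.
Drop T -> ε.
T -> GGS: G, G nullable, giving GGS | GS | S.
Unchanged (no nullable symbols): S -> jf; G -> fj; T -> ff.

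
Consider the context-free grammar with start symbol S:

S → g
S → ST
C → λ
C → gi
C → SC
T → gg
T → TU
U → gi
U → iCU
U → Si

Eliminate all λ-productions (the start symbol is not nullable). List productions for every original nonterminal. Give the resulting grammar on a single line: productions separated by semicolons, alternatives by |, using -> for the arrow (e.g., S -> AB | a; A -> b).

S -> g | ST; C -> S | SC | gi; T -> TU | gg; U -> Si | gi | iU | iCU

Nullable set: {C}.
Drop C -> λ.
C -> SC: C nullable, giving S | SC.
U -> iCU: C nullable, giving iCU | iU.
Unchanged (no nullable symbols): S -> ST; S -> g; C -> gi; T -> TU; T -> gg; U -> Si; U -> gi.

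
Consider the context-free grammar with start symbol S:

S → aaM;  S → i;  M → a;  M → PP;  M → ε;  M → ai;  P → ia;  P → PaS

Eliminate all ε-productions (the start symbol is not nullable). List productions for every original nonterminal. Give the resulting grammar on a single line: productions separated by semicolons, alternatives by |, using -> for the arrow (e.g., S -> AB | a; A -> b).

Nullable set: {M}.
S -> aaM: M nullable, giving aa | aaM.
Drop M -> ε.
Unchanged (no nullable symbols): S -> i; M -> PP; M -> a; M -> ai; P -> PaS; P -> ia.

S -> i | aa | aaM; M -> a | PP | ai; P -> ia | PaS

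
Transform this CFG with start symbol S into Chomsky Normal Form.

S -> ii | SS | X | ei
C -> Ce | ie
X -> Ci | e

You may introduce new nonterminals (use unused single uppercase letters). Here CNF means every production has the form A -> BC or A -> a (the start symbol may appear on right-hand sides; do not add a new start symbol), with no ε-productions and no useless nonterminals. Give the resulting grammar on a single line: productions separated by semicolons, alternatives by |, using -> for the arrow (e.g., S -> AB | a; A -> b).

S -> e | AB | BB | CB | SS; A -> e; B -> i; C -> BA | CA

No ε-productions.
After unit-elimination: S -> e | Ci | SS | ei | ii; C -> Ce | ie; X -> e | Ci.
TERM: introduce A -> e, B -> i and substitute in every rule of length ≥2.
Drop unreachable/unproductive: X.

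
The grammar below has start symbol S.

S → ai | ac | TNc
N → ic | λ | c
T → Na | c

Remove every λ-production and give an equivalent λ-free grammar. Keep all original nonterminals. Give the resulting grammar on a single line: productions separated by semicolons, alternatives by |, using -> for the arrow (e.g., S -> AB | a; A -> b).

S -> Tc | ac | ai | TNc; N -> c | ic; T -> a | c | Na

Nullable set: {N}.
S -> TNc: N nullable, giving TNc | Tc.
Drop N -> λ.
T -> Na: N nullable, giving Na | a.
Unchanged (no nullable symbols): S -> ac; S -> ai; N -> c; N -> ic; T -> c.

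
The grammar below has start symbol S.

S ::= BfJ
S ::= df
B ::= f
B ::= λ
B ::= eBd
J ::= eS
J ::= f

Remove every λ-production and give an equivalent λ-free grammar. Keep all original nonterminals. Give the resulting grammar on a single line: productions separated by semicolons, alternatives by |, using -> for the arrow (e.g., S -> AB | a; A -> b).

S -> df | fJ | BfJ; B -> f | ed | eBd; J -> f | eS

Nullable set: {B}.
S -> BfJ: B nullable, giving BfJ | fJ.
Drop B -> λ.
B -> eBd: B nullable, giving eBd | ed.
Unchanged (no nullable symbols): S -> df; B -> f; J -> eS; J -> f.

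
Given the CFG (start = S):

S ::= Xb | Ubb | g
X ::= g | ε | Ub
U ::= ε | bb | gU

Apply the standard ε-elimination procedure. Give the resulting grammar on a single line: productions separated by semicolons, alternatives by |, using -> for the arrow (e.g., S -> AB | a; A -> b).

S -> b | g | Xb | bb | Ubb; U -> g | bb | gU; X -> b | g | Ub

Nullable set: {U, X}.
S -> Ubb: U nullable, giving Ubb | bb.
S -> Xb: X nullable, giving Xb | b.
Drop U -> ε.
U -> gU: U nullable, giving g | gU.
Drop X -> ε.
X -> Ub: U nullable, giving Ub | b.
Unchanged (no nullable symbols): S -> g; U -> bb; X -> g.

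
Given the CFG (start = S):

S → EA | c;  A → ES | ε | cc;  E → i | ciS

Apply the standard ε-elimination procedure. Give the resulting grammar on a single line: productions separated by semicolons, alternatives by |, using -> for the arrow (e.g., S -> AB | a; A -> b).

Nullable set: {A}.
S -> EA: A nullable, giving E | EA.
Drop A -> ε.
Unchanged (no nullable symbols): S -> c; A -> ES; A -> cc; E -> ciS; E -> i.

S -> E | c | EA; A -> ES | cc; E -> i | ciS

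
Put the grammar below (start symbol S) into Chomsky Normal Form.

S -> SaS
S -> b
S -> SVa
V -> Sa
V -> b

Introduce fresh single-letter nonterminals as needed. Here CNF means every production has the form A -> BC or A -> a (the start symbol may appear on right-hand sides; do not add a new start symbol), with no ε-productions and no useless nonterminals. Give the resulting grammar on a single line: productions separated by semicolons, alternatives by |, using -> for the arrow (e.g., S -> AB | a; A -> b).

S -> b | SB | SC; A -> a; B -> AS; C -> VA; V -> b | SA

No ε-productions.
No unit productions to eliminate.
TERM: introduce A -> a and substitute in every rule of length ≥2.
BIN: S -> SAS becomes S -> SB, B -> AS; S -> SVA becomes S -> SC, C -> VA.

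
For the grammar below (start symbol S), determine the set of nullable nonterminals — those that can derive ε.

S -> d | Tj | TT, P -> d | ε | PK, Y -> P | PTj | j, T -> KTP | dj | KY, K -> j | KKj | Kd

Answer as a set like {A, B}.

{P, Y}

Directly nullable (have an ε-rule): {P}.
Y is nullable via Y -> P (every symbol on the right is already known nullable).
Not nullable: K, S, T — each has a terminal in every rule's right-hand side or depends on a non-nullable symbol.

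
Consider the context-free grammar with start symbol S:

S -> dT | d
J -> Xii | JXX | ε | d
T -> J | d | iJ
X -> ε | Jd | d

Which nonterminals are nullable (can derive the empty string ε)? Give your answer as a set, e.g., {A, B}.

Directly nullable (have an ε-rule): {J, X}.
T is nullable via T -> J (every symbol on the right is already known nullable).
Not nullable: S — each has a terminal in every rule's right-hand side or depends on a non-nullable symbol.

{J, T, X}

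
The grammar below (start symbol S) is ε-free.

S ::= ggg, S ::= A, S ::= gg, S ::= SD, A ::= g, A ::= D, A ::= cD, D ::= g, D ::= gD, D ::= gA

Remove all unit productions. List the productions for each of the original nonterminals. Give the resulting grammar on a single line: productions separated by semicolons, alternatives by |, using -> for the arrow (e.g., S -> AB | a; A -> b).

Unit productions: A->D, S->A.
Unit pairs (A ⇒* B via units): (A,D), (S,A), (S,D).
S: inherits non-unit rules of {A, D, S} → SD | cD | g | gA | gD | gg | ggg.
A: inherits non-unit rules of {A, D} → cD | g | gA | gD.
D: inherits non-unit rules of {D} → g | gA | gD.

S -> g | SD | cD | gA | gD | gg | ggg; A -> g | cD | gA | gD; D -> g | gA | gD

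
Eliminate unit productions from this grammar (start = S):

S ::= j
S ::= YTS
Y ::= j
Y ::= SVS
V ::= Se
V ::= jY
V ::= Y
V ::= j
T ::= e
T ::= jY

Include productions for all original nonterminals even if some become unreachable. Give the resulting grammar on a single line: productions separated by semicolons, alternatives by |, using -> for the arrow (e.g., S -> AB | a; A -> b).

Unit productions: V->Y.
Unit pairs (A ⇒* B via units): (V,Y).
S: inherits non-unit rules of {S} → YTS | j.
T: inherits non-unit rules of {T} → e | jY.
V: inherits non-unit rules of {V, Y} → SVS | Se | j | jY.
Y: inherits non-unit rules of {Y} → SVS | j.

S -> j | YTS; T -> e | jY; V -> j | Se | jY | SVS; Y -> j | SVS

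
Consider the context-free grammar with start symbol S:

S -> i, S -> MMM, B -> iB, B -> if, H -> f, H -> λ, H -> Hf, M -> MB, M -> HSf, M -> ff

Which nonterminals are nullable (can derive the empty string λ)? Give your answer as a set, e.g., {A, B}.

Directly nullable (have an ε-rule): {H}.
Not nullable: B, M, S — each has a terminal in every rule's right-hand side or depends on a non-nullable symbol.

{H}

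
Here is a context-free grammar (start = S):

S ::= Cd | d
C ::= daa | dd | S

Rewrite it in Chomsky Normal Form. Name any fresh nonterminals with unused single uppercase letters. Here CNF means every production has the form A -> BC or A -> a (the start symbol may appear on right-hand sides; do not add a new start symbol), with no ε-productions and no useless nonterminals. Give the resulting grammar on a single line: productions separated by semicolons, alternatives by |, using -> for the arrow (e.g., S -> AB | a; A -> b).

No ε-productions.
After unit-elimination: S -> d | Cd; C -> d | Cd | dd | daa.
TERM: introduce B -> a, A -> d and substitute in every rule of length ≥2.
BIN: C -> ABB becomes C -> AD, D -> BB.

S -> d | CA; A -> d; B -> a; C -> d | AA | AD | CA; D -> BB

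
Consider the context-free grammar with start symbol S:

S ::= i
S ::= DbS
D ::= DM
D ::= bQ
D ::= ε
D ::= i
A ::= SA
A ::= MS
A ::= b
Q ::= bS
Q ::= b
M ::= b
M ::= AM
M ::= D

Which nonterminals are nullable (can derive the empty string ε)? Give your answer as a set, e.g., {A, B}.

Directly nullable (have an ε-rule): {D}.
M is nullable via M -> D (every symbol on the right is already known nullable).
Not nullable: A, Q, S — each has a terminal in every rule's right-hand side or depends on a non-nullable symbol.

{D, M}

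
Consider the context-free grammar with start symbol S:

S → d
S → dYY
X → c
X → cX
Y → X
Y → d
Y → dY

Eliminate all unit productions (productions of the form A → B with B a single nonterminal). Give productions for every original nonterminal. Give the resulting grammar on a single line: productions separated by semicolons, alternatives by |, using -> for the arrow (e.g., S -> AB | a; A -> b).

S -> d | dYY; X -> c | cX; Y -> c | d | cX | dY

Unit productions: Y->X.
Unit pairs (A ⇒* B via units): (Y,X).
S: inherits non-unit rules of {S} → d | dYY.
X: inherits non-unit rules of {X} → c | cX.
Y: inherits non-unit rules of {X, Y} → c | cX | d | dY.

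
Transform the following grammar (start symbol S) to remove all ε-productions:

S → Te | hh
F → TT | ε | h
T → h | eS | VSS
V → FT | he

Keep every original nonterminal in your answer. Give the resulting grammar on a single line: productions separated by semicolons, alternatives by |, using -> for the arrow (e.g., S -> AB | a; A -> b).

S -> Te | hh; F -> h | TT; T -> h | eS | VSS; V -> T | FT | he

Nullable set: {F}.
Drop F -> ε.
V -> FT: F nullable, giving FT | T.
Unchanged (no nullable symbols): S -> Te; S -> hh; F -> TT; F -> h; T -> VSS; T -> eS; T -> h; V -> he.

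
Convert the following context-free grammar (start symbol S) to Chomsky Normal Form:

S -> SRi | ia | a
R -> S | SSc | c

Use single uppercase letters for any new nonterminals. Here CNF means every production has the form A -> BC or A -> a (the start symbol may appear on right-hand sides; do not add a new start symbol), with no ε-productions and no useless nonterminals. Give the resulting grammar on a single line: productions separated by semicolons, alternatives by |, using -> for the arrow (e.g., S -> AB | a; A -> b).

No ε-productions.
After unit-elimination: S -> a | ia | SRi; R -> a | c | ia | SRi | SSc.
TERM: introduce C -> a, B -> c, A -> i and substitute in every rule of length ≥2.
BIN: R -> SRA becomes R -> SD, D -> RA; R -> SSB becomes R -> SE, E -> SB; S -> SRA becomes S -> SF, F -> RA.

S -> a | AC | SF; A -> i; B -> c; C -> a; D -> RA; E -> SB; F -> RA; R -> a | c | AC | SD | SE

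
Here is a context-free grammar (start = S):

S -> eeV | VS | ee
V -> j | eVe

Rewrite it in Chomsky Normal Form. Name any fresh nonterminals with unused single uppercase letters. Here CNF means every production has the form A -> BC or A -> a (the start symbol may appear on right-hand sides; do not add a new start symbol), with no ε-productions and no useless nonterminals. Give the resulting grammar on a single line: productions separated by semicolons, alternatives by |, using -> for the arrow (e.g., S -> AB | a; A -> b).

S -> AA | AB | VS; A -> e; B -> AV; C -> VA; V -> j | AC

No ε-productions.
No unit productions to eliminate.
TERM: introduce A -> e and substitute in every rule of length ≥2.
BIN: S -> AAV becomes S -> AB, B -> AV; V -> AVA becomes V -> AC, C -> VA.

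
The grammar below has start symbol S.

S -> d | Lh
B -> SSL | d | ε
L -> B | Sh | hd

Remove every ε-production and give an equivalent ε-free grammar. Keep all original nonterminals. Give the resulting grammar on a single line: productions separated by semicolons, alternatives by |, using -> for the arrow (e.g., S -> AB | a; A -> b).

Nullable set: {B, L}.
S -> Lh: L nullable, giving Lh | h.
Drop B -> ε.
B -> SSL: L nullable, giving SS | SSL.
L -> B: B nullable, giving B.
Unchanged (no nullable symbols): S -> d; B -> d; L -> Sh; L -> hd.

S -> d | h | Lh; B -> d | SS | SSL; L -> B | Sh | hd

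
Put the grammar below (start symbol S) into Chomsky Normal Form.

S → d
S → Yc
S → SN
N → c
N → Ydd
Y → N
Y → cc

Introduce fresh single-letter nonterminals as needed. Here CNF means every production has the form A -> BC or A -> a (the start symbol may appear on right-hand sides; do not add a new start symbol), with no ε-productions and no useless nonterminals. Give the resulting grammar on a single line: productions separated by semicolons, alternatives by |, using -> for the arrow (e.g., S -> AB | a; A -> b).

S -> d | SN | YB; A -> d; B -> c; C -> AA; D -> AA; N -> c | YC; Y -> c | BB | YD

No ε-productions.
After unit-elimination: S -> d | SN | Yc; N -> c | Ydd; Y -> c | cc | Ydd.
TERM: introduce B -> c, A -> d and substitute in every rule of length ≥2.
BIN: N -> YAA becomes N -> YC, C -> AA; Y -> YAA becomes Y -> YD, D -> AA.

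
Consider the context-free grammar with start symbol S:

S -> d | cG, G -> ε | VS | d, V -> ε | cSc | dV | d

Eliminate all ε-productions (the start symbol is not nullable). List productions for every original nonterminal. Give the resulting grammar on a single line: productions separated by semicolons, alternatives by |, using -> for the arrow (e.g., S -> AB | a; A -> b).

S -> c | d | cG; G -> S | d | VS; V -> d | dV | cSc

Nullable set: {G, V}.
S -> cG: G nullable, giving c | cG.
Drop G -> ε.
G -> VS: V nullable, giving S | VS.
Drop V -> ε.
V -> dV: V nullable, giving d | dV.
Unchanged (no nullable symbols): S -> d; G -> d; V -> cSc; V -> d.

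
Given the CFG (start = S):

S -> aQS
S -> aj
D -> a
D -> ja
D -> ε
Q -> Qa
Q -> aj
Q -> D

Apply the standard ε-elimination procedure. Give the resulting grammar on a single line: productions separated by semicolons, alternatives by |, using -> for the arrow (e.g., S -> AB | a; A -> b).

Nullable set: {D, Q}.
S -> aQS: Q nullable, giving aQS | aS.
Drop D -> ε.
Q -> D: D nullable, giving D.
Q -> Qa: Q nullable, giving Qa | a.
Unchanged (no nullable symbols): S -> aj; D -> a; D -> ja; Q -> aj.

S -> aS | aj | aQS; D -> a | ja; Q -> D | a | Qa | aj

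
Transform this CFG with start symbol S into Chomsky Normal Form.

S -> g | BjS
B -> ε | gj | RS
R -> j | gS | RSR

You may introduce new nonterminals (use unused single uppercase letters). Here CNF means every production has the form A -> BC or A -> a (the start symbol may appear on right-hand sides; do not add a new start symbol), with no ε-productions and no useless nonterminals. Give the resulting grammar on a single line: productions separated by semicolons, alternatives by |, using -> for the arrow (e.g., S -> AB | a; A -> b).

Nullable: {B}; after ε-elimination: S -> g | jS | BjS; B -> RS | gj; R -> j | gS | RSR.
No unit productions to eliminate.
TERM: introduce A -> g, C -> j and substitute in every rule of length ≥2.
BIN: R -> RSR becomes R -> RD, D -> SR; S -> BCS becomes S -> BE, E -> CS.

S -> g | BE | CS; A -> g; B -> AC | RS; C -> j; D -> SR; E -> CS; R -> j | AS | RD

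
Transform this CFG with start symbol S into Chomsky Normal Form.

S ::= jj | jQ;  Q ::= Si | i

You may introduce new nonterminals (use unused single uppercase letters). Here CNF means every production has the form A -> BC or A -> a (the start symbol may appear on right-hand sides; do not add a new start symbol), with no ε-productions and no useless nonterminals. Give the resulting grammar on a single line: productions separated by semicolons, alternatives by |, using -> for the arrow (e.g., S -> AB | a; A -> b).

No ε-productions.
No unit productions to eliminate.
TERM: introduce A -> i, B -> j and substitute in every rule of length ≥2.

S -> BB | BQ; A -> i; B -> j; Q -> i | SA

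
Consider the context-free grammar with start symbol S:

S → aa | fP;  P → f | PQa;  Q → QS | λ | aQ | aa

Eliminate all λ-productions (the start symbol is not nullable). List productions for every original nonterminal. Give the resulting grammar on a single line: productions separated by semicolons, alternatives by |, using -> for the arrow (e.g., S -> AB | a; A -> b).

Nullable set: {Q}.
P -> PQa: Q nullable, giving PQa | Pa.
Drop Q -> λ.
Q -> QS: Q nullable, giving QS | S.
Q -> aQ: Q nullable, giving a | aQ.
Unchanged (no nullable symbols): S -> aa; S -> fP; P -> f; Q -> aa.

S -> aa | fP; P -> f | Pa | PQa; Q -> S | a | QS | aQ | aa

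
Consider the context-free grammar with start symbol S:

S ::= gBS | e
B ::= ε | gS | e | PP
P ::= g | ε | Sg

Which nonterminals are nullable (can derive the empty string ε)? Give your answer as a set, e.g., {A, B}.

Directly nullable (have an ε-rule): {B, P}.
Not nullable: S — each has a terminal in every rule's right-hand side or depends on a non-nullable symbol.

{B, P}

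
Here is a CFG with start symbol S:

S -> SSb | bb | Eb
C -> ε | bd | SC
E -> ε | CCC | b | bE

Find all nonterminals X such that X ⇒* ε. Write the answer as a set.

Directly nullable (have an ε-rule): {C, E}.
Not nullable: S — each has a terminal in every rule's right-hand side or depends on a non-nullable symbol.

{C, E}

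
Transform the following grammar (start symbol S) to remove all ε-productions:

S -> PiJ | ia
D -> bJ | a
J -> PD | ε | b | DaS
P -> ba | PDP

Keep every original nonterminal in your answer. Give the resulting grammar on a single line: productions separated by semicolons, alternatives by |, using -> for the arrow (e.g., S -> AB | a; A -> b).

Nullable set: {J}.
S -> PiJ: J nullable, giving Pi | PiJ.
D -> bJ: J nullable, giving b | bJ.
Drop J -> ε.
Unchanged (no nullable symbols): S -> ia; D -> a; J -> DaS; J -> PD; J -> b; P -> PDP; P -> ba.

S -> Pi | ia | PiJ; D -> a | b | bJ; J -> b | PD | DaS; P -> ba | PDP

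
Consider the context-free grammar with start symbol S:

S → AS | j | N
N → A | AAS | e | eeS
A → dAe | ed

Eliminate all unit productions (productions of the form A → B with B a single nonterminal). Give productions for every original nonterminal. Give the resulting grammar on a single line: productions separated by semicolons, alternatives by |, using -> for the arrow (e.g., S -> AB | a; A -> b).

Unit productions: N->A, S->N.
Unit pairs (A ⇒* B via units): (N,A), (S,A), (S,N).
S: inherits non-unit rules of {A, N, S} → AAS | AS | dAe | e | ed | eeS | j.
A: inherits non-unit rules of {A} → dAe | ed.
N: inherits non-unit rules of {A, N} → AAS | dAe | e | ed | eeS.

S -> e | j | AS | ed | AAS | dAe | eeS; A -> ed | dAe; N -> e | ed | AAS | dAe | eeS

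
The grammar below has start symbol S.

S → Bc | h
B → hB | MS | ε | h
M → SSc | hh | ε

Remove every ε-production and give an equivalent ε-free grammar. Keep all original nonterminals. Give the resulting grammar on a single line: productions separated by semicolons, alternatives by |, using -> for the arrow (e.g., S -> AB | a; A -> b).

S -> c | h | Bc; B -> S | h | MS | hB; M -> hh | SSc

Nullable set: {B, M}.
S -> Bc: B nullable, giving Bc | c.
Drop B -> ε.
B -> MS: M nullable, giving MS | S.
B -> hB: B nullable, giving h | hB.
Drop M -> ε.
Unchanged (no nullable symbols): S -> h; B -> h; M -> SSc; M -> hh.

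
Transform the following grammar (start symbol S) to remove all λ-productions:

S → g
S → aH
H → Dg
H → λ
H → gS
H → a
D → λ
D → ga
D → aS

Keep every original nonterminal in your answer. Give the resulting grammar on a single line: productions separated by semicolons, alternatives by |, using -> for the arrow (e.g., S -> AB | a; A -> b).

S -> a | g | aH; D -> aS | ga; H -> a | g | Dg | gS

Nullable set: {D, H}.
S -> aH: H nullable, giving a | aH.
Drop D -> λ.
Drop H -> λ.
H -> Dg: D nullable, giving Dg | g.
Unchanged (no nullable symbols): S -> g; D -> aS; D -> ga; H -> a; H -> gS.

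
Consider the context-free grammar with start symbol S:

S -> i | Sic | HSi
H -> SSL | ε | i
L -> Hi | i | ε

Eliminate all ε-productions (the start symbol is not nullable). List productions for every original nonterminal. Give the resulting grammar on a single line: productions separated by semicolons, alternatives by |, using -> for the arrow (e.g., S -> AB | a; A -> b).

S -> i | Si | HSi | Sic; H -> i | SS | SSL; L -> i | Hi

Nullable set: {H, L}.
S -> HSi: H nullable, giving HSi | Si.
Drop H -> ε.
H -> SSL: L nullable, giving SS | SSL.
Drop L -> ε.
L -> Hi: H nullable, giving Hi | i.
Unchanged (no nullable symbols): S -> Sic; S -> i; H -> i; L -> i.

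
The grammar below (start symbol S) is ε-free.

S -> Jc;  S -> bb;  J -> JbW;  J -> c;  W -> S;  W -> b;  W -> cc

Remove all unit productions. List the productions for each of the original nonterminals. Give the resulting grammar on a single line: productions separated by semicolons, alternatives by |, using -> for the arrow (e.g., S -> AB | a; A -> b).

S -> Jc | bb; J -> c | JbW; W -> b | Jc | bb | cc

Unit productions: W->S.
Unit pairs (A ⇒* B via units): (W,S).
S: inherits non-unit rules of {S} → Jc | bb.
J: inherits non-unit rules of {J} → JbW | c.
W: inherits non-unit rules of {S, W} → Jc | b | bb | cc.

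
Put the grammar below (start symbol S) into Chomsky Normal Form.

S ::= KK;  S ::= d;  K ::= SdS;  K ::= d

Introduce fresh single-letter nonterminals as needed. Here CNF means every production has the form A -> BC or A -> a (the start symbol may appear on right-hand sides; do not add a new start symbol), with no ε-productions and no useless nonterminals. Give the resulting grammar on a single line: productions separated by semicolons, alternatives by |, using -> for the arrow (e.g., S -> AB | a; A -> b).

S -> d | KK; A -> d; B -> AS; K -> d | SB

No ε-productions.
No unit productions to eliminate.
TERM: introduce A -> d and substitute in every rule of length ≥2.
BIN: K -> SAS becomes K -> SB, B -> AS.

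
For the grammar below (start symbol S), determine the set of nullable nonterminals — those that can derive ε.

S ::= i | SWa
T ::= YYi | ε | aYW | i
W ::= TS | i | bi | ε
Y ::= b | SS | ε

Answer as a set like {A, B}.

Directly nullable (have an ε-rule): {T, W, Y}.
Not nullable: S — each has a terminal in every rule's right-hand side or depends on a non-nullable symbol.

{T, W, Y}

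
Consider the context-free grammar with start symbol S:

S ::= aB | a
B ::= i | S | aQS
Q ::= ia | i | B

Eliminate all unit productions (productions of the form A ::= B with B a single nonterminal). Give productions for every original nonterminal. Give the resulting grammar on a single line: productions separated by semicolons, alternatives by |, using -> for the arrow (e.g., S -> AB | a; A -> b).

S -> a | aB; B -> a | i | aB | aQS; Q -> a | i | aB | ia | aQS

Unit productions: B->S, Q->B.
Unit pairs (A ⇒* B via units): (B,S), (Q,B), (Q,S).
S: inherits non-unit rules of {S} → a | aB.
B: inherits non-unit rules of {B, S} → a | aB | aQS | i.
Q: inherits non-unit rules of {B, Q, S} → a | aB | aQS | i | ia.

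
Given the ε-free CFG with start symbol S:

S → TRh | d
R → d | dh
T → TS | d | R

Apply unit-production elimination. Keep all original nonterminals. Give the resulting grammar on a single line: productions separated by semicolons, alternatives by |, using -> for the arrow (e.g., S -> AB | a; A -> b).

Unit productions: T->R.
Unit pairs (A ⇒* B via units): (T,R).
S: inherits non-unit rules of {S} → TRh | d.
R: inherits non-unit rules of {R} → d | dh.
T: inherits non-unit rules of {R, T} → TS | d | dh.

S -> d | TRh; R -> d | dh; T -> d | TS | dh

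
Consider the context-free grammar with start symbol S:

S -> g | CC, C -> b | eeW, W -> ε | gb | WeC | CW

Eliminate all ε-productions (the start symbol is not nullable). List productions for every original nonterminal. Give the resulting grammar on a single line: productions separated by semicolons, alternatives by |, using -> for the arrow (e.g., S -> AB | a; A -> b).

S -> g | CC; C -> b | ee | eeW; W -> C | CW | eC | gb | WeC

Nullable set: {W}.
C -> eeW: W nullable, giving ee | eeW.
Drop W -> ε.
W -> CW: W nullable, giving C | CW.
W -> WeC: W nullable, giving WeC | eC.
Unchanged (no nullable symbols): S -> CC; S -> g; C -> b; W -> gb.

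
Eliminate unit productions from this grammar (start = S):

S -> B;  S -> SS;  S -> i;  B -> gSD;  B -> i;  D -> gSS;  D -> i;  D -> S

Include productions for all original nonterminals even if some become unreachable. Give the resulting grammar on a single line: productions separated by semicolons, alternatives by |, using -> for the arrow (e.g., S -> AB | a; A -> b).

Unit productions: D->S, S->B.
Unit pairs (A ⇒* B via units): (D,B), (D,S), (S,B).
S: inherits non-unit rules of {B, S} → SS | gSD | i.
B: inherits non-unit rules of {B} → gSD | i.
D: inherits non-unit rules of {B, D, S} → SS | gSD | gSS | i.

S -> i | SS | gSD; B -> i | gSD; D -> i | SS | gSD | gSS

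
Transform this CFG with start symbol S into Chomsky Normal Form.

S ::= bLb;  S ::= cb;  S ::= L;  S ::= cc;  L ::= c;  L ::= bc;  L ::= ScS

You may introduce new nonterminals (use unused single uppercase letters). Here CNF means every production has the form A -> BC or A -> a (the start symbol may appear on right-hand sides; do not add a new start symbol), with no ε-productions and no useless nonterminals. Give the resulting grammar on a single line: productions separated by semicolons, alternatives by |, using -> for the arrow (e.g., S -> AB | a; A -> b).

No ε-productions.
After unit-elimination: S -> c | bc | cb | cc | ScS | bLb; L -> c | bc | ScS.
TERM: introduce B -> b, A -> c and substitute in every rule of length ≥2.
BIN: L -> SAS becomes L -> SC, C -> AS; S -> BLB becomes S -> BD, D -> LB; S -> SAS becomes S -> SE, E -> AS.

S -> c | AA | AB | BA | BD | SE; A -> c; B -> b; C -> AS; D -> LB; E -> AS; L -> c | BA | SC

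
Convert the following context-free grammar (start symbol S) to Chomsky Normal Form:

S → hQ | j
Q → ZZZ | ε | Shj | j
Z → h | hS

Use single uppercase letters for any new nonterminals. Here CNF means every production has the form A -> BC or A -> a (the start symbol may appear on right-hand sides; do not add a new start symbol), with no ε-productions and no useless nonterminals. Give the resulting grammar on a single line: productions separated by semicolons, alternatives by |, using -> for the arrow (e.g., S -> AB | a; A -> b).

Nullable: {Q}; after ε-elimination: S -> h | j | hQ; Q -> j | Shj | ZZZ; Z -> h | hS.
No unit productions to eliminate.
TERM: introduce A -> h, B -> j and substitute in every rule of length ≥2.
BIN: Q -> SAB becomes Q -> SC, C -> AB; Q -> ZZZ becomes Q -> ZD, D -> ZZ.

S -> h | j | AQ; A -> h; B -> j; C -> AB; D -> ZZ; Q -> j | SC | ZD; Z -> h | AS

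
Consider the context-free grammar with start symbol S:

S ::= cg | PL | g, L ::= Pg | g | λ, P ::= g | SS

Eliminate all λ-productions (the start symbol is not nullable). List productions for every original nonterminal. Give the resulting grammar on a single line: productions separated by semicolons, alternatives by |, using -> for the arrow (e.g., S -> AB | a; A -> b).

Nullable set: {L}.
S -> PL: L nullable, giving P | PL.
Drop L -> λ.
Unchanged (no nullable symbols): S -> cg; S -> g; L -> Pg; L -> g; P -> SS; P -> g.

S -> P | g | PL | cg; L -> g | Pg; P -> g | SS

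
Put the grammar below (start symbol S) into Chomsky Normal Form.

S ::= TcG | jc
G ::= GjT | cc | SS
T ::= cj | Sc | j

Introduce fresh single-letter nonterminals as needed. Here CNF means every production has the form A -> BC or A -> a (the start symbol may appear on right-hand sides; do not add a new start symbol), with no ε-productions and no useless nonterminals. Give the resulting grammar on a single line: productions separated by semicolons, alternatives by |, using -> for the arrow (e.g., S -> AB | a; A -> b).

No ε-productions.
No unit productions to eliminate.
TERM: introduce B -> c, A -> j and substitute in every rule of length ≥2.
BIN: G -> GAT becomes G -> GC, C -> AT; S -> TBG becomes S -> TD, D -> BG.

S -> AB | TD; A -> j; B -> c; C -> AT; D -> BG; G -> BB | GC | SS; T -> j | BA | SB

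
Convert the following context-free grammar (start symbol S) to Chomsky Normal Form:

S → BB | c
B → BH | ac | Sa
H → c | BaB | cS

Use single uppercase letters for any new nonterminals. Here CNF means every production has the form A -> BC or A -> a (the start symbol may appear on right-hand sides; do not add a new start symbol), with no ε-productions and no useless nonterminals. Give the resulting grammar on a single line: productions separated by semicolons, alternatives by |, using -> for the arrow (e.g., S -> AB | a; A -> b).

S -> c | BB; A -> a; B -> AC | BH | SA; C -> c; D -> AB; H -> c | BD | CS

No ε-productions.
No unit productions to eliminate.
TERM: introduce A -> a, C -> c and substitute in every rule of length ≥2.
BIN: H -> BAB becomes H -> BD, D -> AB.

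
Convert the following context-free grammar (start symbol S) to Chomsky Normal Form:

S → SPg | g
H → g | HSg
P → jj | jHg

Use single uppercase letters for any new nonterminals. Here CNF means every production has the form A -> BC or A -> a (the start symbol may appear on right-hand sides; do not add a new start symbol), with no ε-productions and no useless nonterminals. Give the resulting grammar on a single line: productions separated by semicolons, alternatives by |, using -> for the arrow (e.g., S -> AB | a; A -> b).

No ε-productions.
No unit productions to eliminate.
TERM: introduce A -> g, B -> j and substitute in every rule of length ≥2.
BIN: H -> HSA becomes H -> HC, C -> SA; P -> BHA becomes P -> BD, D -> HA; S -> SPA becomes S -> SE, E -> PA.

S -> g | SE; A -> g; B -> j; C -> SA; D -> HA; E -> PA; H -> g | HC; P -> BB | BD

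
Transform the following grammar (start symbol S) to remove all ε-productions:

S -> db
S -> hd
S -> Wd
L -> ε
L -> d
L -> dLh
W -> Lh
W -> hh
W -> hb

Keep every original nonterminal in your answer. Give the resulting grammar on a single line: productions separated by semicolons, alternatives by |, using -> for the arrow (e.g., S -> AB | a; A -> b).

S -> Wd | db | hd; L -> d | dh | dLh; W -> h | Lh | hb | hh

Nullable set: {L}.
Drop L -> ε.
L -> dLh: L nullable, giving dLh | dh.
W -> Lh: L nullable, giving Lh | h.
Unchanged (no nullable symbols): S -> Wd; S -> db; S -> hd; L -> d; W -> hb; W -> hh.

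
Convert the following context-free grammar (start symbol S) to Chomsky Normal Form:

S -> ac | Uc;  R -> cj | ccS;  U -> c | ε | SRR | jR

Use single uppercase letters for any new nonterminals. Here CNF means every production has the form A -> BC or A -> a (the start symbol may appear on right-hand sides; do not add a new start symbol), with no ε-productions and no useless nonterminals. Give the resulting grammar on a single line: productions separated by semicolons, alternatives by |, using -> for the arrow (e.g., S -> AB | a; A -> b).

S -> c | CA | UA; A -> c; B -> j; C -> a; D -> AS; E -> RR; R -> AB | AD; U -> c | BR | SE

Nullable: {U}; after ε-elimination: S -> c | Uc | ac; R -> cj | ccS; U -> c | jR | SRR.
No unit productions to eliminate.
TERM: introduce C -> a, A -> c, B -> j and substitute in every rule of length ≥2.
BIN: R -> AAS becomes R -> AD, D -> AS; U -> SRR becomes U -> SE, E -> RR.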